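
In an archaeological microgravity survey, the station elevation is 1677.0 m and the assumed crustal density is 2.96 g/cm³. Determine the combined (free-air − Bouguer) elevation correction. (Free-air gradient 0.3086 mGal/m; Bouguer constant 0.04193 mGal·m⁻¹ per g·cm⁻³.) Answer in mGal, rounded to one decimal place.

309.4

Combined gradient = 0.3086 − 0.04193 × 2.96 = 0.1844872 mGal/m
Combined elevation correction = 0.1844872 × 1677.0 = 309.4 mGal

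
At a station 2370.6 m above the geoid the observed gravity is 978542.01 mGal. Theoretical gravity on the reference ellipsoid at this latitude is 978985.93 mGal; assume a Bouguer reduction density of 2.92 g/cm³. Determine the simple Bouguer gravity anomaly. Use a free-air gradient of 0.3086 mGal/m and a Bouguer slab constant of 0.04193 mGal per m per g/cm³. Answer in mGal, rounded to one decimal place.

Free-air correction = 0.3086 × 2370.6 = 731.57 mGal
Free-air anomaly = 978542.01 − 978985.93 + (731.57) = 287.65 mGal
Bouguer slab correction = 0.04193 × 2.92 × 2370.6 = 290.25 mGal
Simple Bouguer anomaly = 287.65 − (290.25) = -2.60 mGal

-2.6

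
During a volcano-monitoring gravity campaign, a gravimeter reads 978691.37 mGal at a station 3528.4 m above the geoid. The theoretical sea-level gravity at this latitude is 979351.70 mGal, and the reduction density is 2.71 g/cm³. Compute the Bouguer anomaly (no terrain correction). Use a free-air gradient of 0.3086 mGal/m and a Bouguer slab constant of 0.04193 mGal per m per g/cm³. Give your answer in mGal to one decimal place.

Free-air correction = 0.3086 × 3528.4 = 1088.86 mGal
Free-air anomaly = 978691.37 − 979351.70 + (1088.86) = 428.53 mGal
Bouguer slab correction = 0.04193 × 2.71 × 3528.4 = 400.93 mGal
Simple Bouguer anomaly = 428.53 − (400.93) = 27.60 mGal

27.6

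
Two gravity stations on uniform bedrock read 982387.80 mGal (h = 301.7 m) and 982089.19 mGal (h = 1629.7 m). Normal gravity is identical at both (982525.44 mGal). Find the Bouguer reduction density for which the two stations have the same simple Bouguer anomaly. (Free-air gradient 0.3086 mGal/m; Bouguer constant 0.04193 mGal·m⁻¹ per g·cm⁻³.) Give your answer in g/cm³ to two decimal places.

Δg_obs = 982089.19 − 982387.80 = -298.61 mGal over Δh = 1629.7 − 301.7 = 1328.0 m
Equal Bouguer anomalies ⇒ Δg_obs + (0.3086 − 0.04193ρ)·Δh = 0
0.3086 − 0.04193ρ = −Δg_obs/Δh = 0.22486
ρ = (0.3086 − 0.22486) / 0.04193 = 2.00 g/cm³

2.00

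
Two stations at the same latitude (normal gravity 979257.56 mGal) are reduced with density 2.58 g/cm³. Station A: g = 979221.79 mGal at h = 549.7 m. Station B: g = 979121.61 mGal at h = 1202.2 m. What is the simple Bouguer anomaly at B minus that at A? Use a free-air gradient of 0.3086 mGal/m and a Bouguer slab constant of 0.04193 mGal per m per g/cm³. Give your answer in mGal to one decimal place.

30.6

Δg_SB(A) = 979221.79 − 979257.56 + 0.3086×549.7 − 0.04193×2.58×549.7 = 74.40 mGal
Δg_SB(B) = 979121.61 − 979257.56 + 0.3086×1202.2 − 0.04193×2.58×1202.2 = 105.00 mGal
Difference = 105.00 − (74.40) = 30.60 mGal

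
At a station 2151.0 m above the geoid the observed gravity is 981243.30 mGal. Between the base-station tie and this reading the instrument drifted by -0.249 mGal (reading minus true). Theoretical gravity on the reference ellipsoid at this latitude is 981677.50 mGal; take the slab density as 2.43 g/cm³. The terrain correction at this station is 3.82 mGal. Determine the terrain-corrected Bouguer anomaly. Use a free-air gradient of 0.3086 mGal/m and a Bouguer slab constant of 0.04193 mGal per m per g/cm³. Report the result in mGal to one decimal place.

Drift-corrected reading = 981243.30 − (-0.249) = 981243.549 mGal
Free-air correction = 0.3086 × 2151.0 = 663.80 mGal
Free-air anomaly = 981243.549 − 981677.50 + (663.80) = 229.849 mGal
Bouguer slab correction = 0.04193 × 2.43 × 2151.0 = 219.17 mGal
Simple Bouguer anomaly = 229.849 − (219.17) = 10.679 mGal
Complete Bouguer anomaly = 10.679 + 3.82 = 14.499 mGal

14.5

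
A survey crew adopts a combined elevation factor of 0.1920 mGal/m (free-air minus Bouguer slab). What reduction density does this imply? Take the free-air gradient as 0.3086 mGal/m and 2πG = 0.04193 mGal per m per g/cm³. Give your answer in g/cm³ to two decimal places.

2.78

0.1920 = 0.3086 − 0.04193 × ρ
ρ = (0.3086 − 0.1920) / 0.04193 = 2.78 g/cm³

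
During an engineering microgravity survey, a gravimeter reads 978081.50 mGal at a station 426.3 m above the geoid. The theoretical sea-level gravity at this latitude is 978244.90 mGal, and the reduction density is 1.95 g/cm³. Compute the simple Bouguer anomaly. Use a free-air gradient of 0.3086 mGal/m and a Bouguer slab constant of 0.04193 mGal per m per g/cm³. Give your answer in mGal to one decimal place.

Free-air correction = 0.3086 × 426.3 = 131.56 mGal
Free-air anomaly = 978081.50 − 978244.90 + (131.56) = -31.84 mGal
Bouguer slab correction = 0.04193 × 1.95 × 426.3 = 34.86 mGal
Simple Bouguer anomaly = -31.84 − (34.86) = -66.70 mGal

-66.7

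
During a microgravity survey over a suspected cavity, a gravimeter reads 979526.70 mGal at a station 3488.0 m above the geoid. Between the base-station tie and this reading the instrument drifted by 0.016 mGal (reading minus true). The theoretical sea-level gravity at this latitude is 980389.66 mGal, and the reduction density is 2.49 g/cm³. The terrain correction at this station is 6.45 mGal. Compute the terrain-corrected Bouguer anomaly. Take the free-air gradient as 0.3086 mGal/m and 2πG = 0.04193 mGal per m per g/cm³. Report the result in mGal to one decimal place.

Drift-corrected reading = 979526.70 − (0.016) = 979526.684 mGal
Free-air correction = 0.3086 × 3488.0 = 1076.40 mGal
Free-air anomaly = 979526.684 − 980389.66 + (1076.40) = 213.424 mGal
Bouguer slab correction = 0.04193 × 2.49 × 3488.0 = 364.17 mGal
Simple Bouguer anomaly = 213.424 − (364.17) = -150.746 mGal
Complete Bouguer anomaly = -150.746 + 6.45 = -144.296 mGal

-144.3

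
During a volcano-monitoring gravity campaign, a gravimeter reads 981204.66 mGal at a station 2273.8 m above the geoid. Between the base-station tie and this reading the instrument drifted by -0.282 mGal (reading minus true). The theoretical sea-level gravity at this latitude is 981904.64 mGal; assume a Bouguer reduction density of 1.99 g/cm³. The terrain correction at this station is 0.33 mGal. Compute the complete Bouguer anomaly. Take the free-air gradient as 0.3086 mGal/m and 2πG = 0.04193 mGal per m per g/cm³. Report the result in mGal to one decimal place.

Drift-corrected reading = 981204.66 − (-0.282) = 981204.942 mGal
Free-air correction = 0.3086 × 2273.8 = 701.69 mGal
Free-air anomaly = 981204.942 − 981904.64 + (701.69) = 1.992 mGal
Bouguer slab correction = 0.04193 × 1.99 × 2273.8 = 189.73 mGal
Simple Bouguer anomaly = 1.992 − (189.73) = -187.738 mGal
Complete Bouguer anomaly = -187.738 + 0.33 = -187.408 mGal

-187.4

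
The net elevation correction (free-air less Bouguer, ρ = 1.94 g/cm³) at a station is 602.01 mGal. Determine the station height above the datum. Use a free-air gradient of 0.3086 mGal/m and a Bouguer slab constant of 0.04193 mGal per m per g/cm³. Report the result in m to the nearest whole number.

2649

Combined gradient = 0.3086 − 0.04193 × 1.94 = 0.2272558 mGal/m
h = 602.01 / 0.2272558 = 2649.04 m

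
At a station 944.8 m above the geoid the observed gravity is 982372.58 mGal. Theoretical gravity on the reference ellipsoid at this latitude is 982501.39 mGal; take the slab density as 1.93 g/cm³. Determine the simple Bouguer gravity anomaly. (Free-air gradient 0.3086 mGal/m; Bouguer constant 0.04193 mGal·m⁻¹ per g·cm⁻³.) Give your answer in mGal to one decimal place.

Free-air correction = 0.3086 × 944.8 = 291.57 mGal
Free-air anomaly = 982372.58 − 982501.39 + (291.57) = 162.76 mGal
Bouguer slab correction = 0.04193 × 1.93 × 944.8 = 76.46 mGal
Simple Bouguer anomaly = 162.76 − (76.46) = 86.30 mGal

86.3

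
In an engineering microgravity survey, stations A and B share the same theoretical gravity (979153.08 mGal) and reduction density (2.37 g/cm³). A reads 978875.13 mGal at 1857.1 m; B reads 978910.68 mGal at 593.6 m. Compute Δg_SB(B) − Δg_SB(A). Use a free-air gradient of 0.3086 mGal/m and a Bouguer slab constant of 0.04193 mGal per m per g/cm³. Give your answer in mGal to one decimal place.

Δg_SB(A) = 978875.13 − 979153.08 + 0.3086×1857.1 − 0.04193×2.37×1857.1 = 110.60 mGal
Δg_SB(B) = 978910.68 − 979153.08 + 0.3086×593.6 − 0.04193×2.37×593.6 = -118.20 mGal
Difference = -118.20 − (110.60) = -228.80 mGal

-228.8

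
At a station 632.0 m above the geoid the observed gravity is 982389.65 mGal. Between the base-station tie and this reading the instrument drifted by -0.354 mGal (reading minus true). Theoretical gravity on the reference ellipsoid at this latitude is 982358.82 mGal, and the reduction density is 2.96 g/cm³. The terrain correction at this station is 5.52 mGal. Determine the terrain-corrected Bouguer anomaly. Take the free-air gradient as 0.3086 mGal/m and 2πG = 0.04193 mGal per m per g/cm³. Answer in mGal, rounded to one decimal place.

153.3

Drift-corrected reading = 982389.65 − (-0.354) = 982390.004 mGal
Free-air correction = 0.3086 × 632.0 = 195.04 mGal
Free-air anomaly = 982390.004 − 982358.82 + (195.04) = 226.224 mGal
Bouguer slab correction = 0.04193 × 2.96 × 632.0 = 78.44 mGal
Simple Bouguer anomaly = 226.224 − (78.44) = 147.784 mGal
Complete Bouguer anomaly = 147.784 + 5.52 = 153.304 mGal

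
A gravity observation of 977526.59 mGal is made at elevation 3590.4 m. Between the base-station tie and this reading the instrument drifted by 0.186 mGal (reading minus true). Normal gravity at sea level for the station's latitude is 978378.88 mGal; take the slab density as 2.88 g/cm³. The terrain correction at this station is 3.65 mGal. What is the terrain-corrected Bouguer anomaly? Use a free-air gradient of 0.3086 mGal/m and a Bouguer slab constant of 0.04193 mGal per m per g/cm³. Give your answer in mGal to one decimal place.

-174.4

Drift-corrected reading = 977526.59 − (0.186) = 977526.404 mGal
Free-air correction = 0.3086 × 3590.4 = 1108.00 mGal
Free-air anomaly = 977526.404 − 978378.88 + (1108.00) = 255.524 mGal
Bouguer slab correction = 0.04193 × 2.88 × 3590.4 = 433.57 mGal
Simple Bouguer anomaly = 255.524 − (433.57) = -178.046 mGal
Complete Bouguer anomaly = -178.046 + 3.65 = -174.396 mGal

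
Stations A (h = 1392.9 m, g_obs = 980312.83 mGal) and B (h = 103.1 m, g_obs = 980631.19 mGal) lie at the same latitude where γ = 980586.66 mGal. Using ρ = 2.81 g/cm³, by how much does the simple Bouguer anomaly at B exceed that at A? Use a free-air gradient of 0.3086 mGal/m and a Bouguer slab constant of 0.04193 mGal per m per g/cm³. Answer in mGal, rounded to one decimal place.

72.3

Δg_SB(A) = 980312.83 − 980586.66 + 0.3086×1392.9 − 0.04193×2.81×1392.9 = -8.10 mGal
Δg_SB(B) = 980631.19 − 980586.66 + 0.3086×103.1 − 0.04193×2.81×103.1 = 64.20 mGal
Difference = 64.20 − (-8.10) = 72.30 mGal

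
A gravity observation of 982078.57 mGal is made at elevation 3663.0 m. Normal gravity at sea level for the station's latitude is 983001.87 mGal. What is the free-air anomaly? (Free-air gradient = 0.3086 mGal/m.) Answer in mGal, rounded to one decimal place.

207.1

Free-air correction = 0.3086 × 3663.0 = 1130.40 mGal
Free-air anomaly = 982078.57 − 983001.87 + (1130.40) = 207.10 mGal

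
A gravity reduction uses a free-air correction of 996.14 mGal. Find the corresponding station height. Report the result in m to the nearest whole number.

h = 996.14 / 0.3086 = 3227.93 m

3228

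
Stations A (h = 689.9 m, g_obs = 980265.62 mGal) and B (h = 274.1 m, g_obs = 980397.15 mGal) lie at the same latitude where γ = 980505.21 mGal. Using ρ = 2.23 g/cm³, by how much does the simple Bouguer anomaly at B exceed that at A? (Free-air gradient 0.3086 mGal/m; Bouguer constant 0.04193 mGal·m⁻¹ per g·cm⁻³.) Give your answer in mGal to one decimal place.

Δg_SB(A) = 980265.62 − 980505.21 + 0.3086×689.9 − 0.04193×2.23×689.9 = -91.20 mGal
Δg_SB(B) = 980397.15 − 980505.21 + 0.3086×274.1 − 0.04193×2.23×274.1 = -49.10 mGal
Difference = -49.10 − (-91.20) = 42.10 mGal

42.1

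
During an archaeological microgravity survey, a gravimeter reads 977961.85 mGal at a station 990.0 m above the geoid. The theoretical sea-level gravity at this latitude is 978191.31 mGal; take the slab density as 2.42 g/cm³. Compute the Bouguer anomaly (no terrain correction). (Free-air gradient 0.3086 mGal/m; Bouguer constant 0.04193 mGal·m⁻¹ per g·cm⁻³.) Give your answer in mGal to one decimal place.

-24.4

Free-air correction = 0.3086 × 990.0 = 305.51 mGal
Free-air anomaly = 977961.85 − 978191.31 + (305.51) = 76.05 mGal
Bouguer slab correction = 0.04193 × 2.42 × 990.0 = 100.46 mGal
Simple Bouguer anomaly = 76.05 − (100.46) = -24.41 mGal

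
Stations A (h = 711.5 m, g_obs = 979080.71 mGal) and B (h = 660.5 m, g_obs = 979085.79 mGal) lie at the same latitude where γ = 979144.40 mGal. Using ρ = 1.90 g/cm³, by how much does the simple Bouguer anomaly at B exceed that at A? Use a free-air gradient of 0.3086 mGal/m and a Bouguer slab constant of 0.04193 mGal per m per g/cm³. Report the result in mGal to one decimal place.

-6.6

Δg_SB(A) = 979080.71 − 979144.40 + 0.3086×711.5 − 0.04193×1.90×711.5 = 99.20 mGal
Δg_SB(B) = 979085.79 − 979144.40 + 0.3086×660.5 − 0.04193×1.90×660.5 = 92.60 mGal
Difference = 92.60 − (99.20) = -6.60 mGal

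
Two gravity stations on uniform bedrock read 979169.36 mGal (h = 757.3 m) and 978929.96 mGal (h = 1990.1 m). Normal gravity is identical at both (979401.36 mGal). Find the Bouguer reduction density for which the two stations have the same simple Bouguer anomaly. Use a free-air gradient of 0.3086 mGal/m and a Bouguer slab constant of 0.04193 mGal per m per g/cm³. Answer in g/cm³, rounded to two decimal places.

Δg_obs = 978929.96 − 979169.36 = -239.40 mGal over Δh = 1990.1 − 757.3 = 1232.8 m
Equal Bouguer anomalies ⇒ Δg_obs + (0.3086 − 0.04193ρ)·Δh = 0
0.3086 − 0.04193ρ = −Δg_obs/Δh = 0.19419
ρ = (0.3086 − 0.19419) / 0.04193 = 2.73 g/cm³

2.73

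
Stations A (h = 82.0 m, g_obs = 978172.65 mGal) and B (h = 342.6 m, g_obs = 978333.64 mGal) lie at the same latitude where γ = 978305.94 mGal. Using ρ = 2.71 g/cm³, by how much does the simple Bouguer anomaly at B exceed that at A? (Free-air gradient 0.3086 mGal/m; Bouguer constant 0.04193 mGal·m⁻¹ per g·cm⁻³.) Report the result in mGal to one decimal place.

Δg_SB(A) = 978172.65 − 978305.94 + 0.3086×82.0 − 0.04193×2.71×82.0 = -117.30 mGal
Δg_SB(B) = 978333.64 − 978305.94 + 0.3086×342.6 − 0.04193×2.71×342.6 = 94.50 mGal
Difference = 94.50 − (-117.30) = 211.80 mGal

211.8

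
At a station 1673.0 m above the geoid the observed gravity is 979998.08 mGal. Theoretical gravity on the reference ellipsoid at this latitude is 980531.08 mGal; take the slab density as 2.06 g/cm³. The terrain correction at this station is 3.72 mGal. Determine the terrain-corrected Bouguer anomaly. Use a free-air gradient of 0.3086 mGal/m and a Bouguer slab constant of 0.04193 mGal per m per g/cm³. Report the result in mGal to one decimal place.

Free-air correction = 0.3086 × 1673.0 = 516.29 mGal
Free-air anomaly = 979998.08 − 980531.08 + (516.29) = -16.71 mGal
Bouguer slab correction = 0.04193 × 2.06 × 1673.0 = 144.51 mGal
Simple Bouguer anomaly = -16.71 − (144.51) = -161.22 mGal
Complete Bouguer anomaly = -161.22 + 3.72 = -157.50 mGal

-157.5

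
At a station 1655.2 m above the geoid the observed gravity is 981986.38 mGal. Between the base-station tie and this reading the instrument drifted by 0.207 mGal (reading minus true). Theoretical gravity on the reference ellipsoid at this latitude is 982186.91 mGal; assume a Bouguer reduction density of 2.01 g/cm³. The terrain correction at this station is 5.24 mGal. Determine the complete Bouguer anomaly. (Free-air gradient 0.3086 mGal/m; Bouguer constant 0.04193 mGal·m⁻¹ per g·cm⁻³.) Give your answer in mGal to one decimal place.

175.8

Drift-corrected reading = 981986.38 − (0.207) = 981986.173 mGal
Free-air correction = 0.3086 × 1655.2 = 510.79 mGal
Free-air anomaly = 981986.173 − 982186.91 + (510.79) = 310.053 mGal
Bouguer slab correction = 0.04193 × 2.01 × 1655.2 = 139.50 mGal
Simple Bouguer anomaly = 310.053 − (139.50) = 170.553 mGal
Complete Bouguer anomaly = 170.553 + 5.24 = 175.793 mGal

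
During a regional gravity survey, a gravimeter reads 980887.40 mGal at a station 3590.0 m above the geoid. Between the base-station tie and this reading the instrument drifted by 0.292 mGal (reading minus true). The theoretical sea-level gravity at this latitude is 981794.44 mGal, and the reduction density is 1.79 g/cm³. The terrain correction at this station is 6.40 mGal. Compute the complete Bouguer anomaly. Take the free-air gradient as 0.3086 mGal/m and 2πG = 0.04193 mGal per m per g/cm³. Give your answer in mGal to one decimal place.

-62.5

Drift-corrected reading = 980887.40 − (0.292) = 980887.108 mGal
Free-air correction = 0.3086 × 3590.0 = 1107.87 mGal
Free-air anomaly = 980887.108 − 981794.44 + (1107.87) = 200.538 mGal
Bouguer slab correction = 0.04193 × 1.79 × 3590.0 = 269.45 mGal
Simple Bouguer anomaly = 200.538 − (269.45) = -68.912 mGal
Complete Bouguer anomaly = -68.912 + 6.40 = -62.512 mGal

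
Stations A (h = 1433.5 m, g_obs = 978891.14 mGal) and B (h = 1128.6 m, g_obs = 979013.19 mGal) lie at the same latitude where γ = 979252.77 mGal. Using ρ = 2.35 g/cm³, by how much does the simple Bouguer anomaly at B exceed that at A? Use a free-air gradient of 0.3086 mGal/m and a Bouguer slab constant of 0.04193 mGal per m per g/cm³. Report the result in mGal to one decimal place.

Δg_SB(A) = 978891.14 − 979252.77 + 0.3086×1433.5 − 0.04193×2.35×1433.5 = -60.50 mGal
Δg_SB(B) = 979013.19 − 979252.77 + 0.3086×1128.6 − 0.04193×2.35×1128.6 = -2.50 mGal
Difference = -2.50 − (-60.50) = 58.00 mGal

58.0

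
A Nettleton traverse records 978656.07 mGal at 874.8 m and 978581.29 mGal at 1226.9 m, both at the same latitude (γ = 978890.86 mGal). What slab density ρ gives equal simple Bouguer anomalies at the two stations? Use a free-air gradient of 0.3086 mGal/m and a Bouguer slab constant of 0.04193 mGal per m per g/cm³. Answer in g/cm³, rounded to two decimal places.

Δg_obs = 978581.29 − 978656.07 = -74.78 mGal over Δh = 1226.9 − 874.8 = 352.1 m
Equal Bouguer anomalies ⇒ Δg_obs + (0.3086 − 0.04193ρ)·Δh = 0
0.3086 − 0.04193ρ = −Δg_obs/Δh = 0.21238
ρ = (0.3086 − 0.21238) / 0.04193 = 2.29 g/cm³

2.29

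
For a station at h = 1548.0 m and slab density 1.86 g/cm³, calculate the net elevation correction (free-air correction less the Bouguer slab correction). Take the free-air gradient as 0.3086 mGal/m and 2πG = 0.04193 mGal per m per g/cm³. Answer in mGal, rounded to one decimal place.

357.0

Combined gradient = 0.3086 − 0.04193 × 1.86 = 0.2306102 mGal/m
Combined elevation correction = 0.2306102 × 1548.0 = 357.0 mGal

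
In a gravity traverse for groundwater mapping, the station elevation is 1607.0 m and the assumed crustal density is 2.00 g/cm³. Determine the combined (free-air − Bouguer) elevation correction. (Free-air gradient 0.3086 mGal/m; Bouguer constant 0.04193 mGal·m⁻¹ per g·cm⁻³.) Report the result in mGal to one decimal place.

Combined gradient = 0.3086 − 0.04193 × 2.00 = 0.2247400 mGal/m
Combined elevation correction = 0.2247400 × 1607.0 = 361.2 mGal

361.2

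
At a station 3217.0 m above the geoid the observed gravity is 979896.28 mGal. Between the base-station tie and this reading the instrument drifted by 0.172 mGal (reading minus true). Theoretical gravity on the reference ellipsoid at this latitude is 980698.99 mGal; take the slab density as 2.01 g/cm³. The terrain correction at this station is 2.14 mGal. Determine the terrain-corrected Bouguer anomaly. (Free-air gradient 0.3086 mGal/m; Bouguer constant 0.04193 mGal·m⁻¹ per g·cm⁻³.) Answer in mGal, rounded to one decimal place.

Drift-corrected reading = 979896.28 − (0.172) = 979896.108 mGal
Free-air correction = 0.3086 × 3217.0 = 992.77 mGal
Free-air anomaly = 979896.108 − 980698.99 + (992.77) = 189.888 mGal
Bouguer slab correction = 0.04193 × 2.01 × 3217.0 = 271.13 mGal
Simple Bouguer anomaly = 189.888 − (271.13) = -81.242 mGal
Complete Bouguer anomaly = -81.242 + 2.14 = -79.102 mGal

-79.1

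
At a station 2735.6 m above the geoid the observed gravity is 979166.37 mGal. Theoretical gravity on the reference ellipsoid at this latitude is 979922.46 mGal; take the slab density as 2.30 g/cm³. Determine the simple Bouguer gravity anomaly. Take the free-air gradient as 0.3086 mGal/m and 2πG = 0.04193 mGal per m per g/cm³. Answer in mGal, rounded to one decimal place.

Free-air correction = 0.3086 × 2735.6 = 844.21 mGal
Free-air anomaly = 979166.37 − 979922.46 + (844.21) = 88.12 mGal
Bouguer slab correction = 0.04193 × 2.30 × 2735.6 = 263.82 mGal
Simple Bouguer anomaly = 88.12 − (263.82) = -175.70 mGal

-175.7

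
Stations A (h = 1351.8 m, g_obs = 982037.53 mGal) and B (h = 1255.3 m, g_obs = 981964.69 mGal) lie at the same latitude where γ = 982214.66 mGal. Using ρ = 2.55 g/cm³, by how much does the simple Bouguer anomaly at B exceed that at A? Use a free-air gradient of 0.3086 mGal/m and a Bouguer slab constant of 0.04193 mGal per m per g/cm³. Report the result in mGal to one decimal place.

-92.3

Δg_SB(A) = 982037.53 − 982214.66 + 0.3086×1351.8 − 0.04193×2.55×1351.8 = 95.50 mGal
Δg_SB(B) = 981964.69 − 982214.66 + 0.3086×1255.3 − 0.04193×2.55×1255.3 = 3.20 mGal
Difference = 3.20 − (95.50) = -92.30 mGal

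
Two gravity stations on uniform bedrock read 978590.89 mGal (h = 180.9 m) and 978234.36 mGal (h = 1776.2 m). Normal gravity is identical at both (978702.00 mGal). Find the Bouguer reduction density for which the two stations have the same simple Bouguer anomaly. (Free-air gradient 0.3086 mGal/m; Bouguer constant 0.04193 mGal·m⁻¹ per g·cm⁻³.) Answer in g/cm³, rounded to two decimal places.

2.03

Δg_obs = 978234.36 − 978590.89 = -356.53 mGal over Δh = 1776.2 − 180.9 = 1595.3 m
Equal Bouguer anomalies ⇒ Δg_obs + (0.3086 − 0.04193ρ)·Δh = 0
0.3086 − 0.04193ρ = −Δg_obs/Δh = 0.22349
ρ = (0.3086 − 0.22349) / 0.04193 = 2.03 g/cm³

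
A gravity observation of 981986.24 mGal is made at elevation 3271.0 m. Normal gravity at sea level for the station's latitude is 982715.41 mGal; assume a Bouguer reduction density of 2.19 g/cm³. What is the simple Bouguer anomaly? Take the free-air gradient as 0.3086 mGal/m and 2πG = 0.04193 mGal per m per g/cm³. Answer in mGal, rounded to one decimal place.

Free-air correction = 0.3086 × 3271.0 = 1009.43 mGal
Free-air anomaly = 981986.24 − 982715.41 + (1009.43) = 280.26 mGal
Bouguer slab correction = 0.04193 × 2.19 × 3271.0 = 300.37 mGal
Simple Bouguer anomaly = 280.26 − (300.37) = -20.11 mGal

-20.1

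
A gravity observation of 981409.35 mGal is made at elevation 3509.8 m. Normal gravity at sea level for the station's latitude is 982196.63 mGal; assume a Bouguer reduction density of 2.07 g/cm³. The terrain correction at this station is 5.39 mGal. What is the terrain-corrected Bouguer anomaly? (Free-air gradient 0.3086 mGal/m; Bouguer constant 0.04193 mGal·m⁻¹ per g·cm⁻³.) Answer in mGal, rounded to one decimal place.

Free-air correction = 0.3086 × 3509.8 = 1083.12 mGal
Free-air anomaly = 981409.35 − 982196.63 + (1083.12) = 295.84 mGal
Bouguer slab correction = 0.04193 × 2.07 × 3509.8 = 304.63 mGal
Simple Bouguer anomaly = 295.84 − (304.63) = -8.79 mGal
Complete Bouguer anomaly = -8.79 + 5.39 = -3.40 mGal

-3.4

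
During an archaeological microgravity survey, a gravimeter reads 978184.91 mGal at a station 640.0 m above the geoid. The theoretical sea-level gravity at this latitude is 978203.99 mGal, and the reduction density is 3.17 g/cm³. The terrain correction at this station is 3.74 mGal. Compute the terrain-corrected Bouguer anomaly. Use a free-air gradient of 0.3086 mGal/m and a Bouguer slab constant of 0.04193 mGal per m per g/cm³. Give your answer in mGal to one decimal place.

Free-air correction = 0.3086 × 640.0 = 197.50 mGal
Free-air anomaly = 978184.91 − 978203.99 + (197.50) = 178.42 mGal
Bouguer slab correction = 0.04193 × 3.17 × 640.0 = 85.07 mGal
Simple Bouguer anomaly = 178.42 − (85.07) = 93.35 mGal
Complete Bouguer anomaly = 93.35 + 3.74 = 97.09 mGal

97.1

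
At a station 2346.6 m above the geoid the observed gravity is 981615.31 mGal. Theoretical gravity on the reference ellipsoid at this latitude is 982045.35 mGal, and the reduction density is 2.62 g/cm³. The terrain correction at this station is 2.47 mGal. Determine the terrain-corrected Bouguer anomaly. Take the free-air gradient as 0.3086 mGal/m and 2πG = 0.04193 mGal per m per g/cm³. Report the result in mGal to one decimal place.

Free-air correction = 0.3086 × 2346.6 = 724.16 mGal
Free-air anomaly = 981615.31 − 982045.35 + (724.16) = 294.12 mGal
Bouguer slab correction = 0.04193 × 2.62 × 2346.6 = 257.79 mGal
Simple Bouguer anomaly = 294.12 − (257.79) = 36.33 mGal
Complete Bouguer anomaly = 36.33 + 2.47 = 38.80 mGal

38.8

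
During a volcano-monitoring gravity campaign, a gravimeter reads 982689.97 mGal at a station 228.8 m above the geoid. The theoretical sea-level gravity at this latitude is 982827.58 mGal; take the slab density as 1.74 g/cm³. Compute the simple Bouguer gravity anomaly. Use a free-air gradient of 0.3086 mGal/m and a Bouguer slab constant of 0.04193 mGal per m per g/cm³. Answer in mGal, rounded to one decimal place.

Free-air correction = 0.3086 × 228.8 = 70.61 mGal
Free-air anomaly = 982689.97 − 982827.58 + (70.61) = -67.00 mGal
Bouguer slab correction = 0.04193 × 1.74 × 228.8 = 16.69 mGal
Simple Bouguer anomaly = -67.00 − (16.69) = -83.69 mGal

-83.7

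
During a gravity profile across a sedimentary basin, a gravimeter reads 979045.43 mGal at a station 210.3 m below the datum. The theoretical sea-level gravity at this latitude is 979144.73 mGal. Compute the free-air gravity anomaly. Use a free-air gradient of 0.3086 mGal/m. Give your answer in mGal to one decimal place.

-164.2

Free-air correction = 0.3086 × -210.3 = -64.90 mGal
Free-air anomaly = 979045.43 − 979144.73 + (-64.90) = -164.20 mGal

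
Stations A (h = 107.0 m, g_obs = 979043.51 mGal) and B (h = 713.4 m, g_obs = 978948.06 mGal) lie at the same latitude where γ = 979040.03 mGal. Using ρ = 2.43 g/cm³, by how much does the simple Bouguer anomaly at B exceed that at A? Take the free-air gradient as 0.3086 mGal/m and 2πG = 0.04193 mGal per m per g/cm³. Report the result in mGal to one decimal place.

Δg_SB(A) = 979043.51 − 979040.03 + 0.3086×107.0 − 0.04193×2.43×107.0 = 25.60 mGal
Δg_SB(B) = 978948.06 − 979040.03 + 0.3086×713.4 − 0.04193×2.43×713.4 = 55.50 mGal
Difference = 55.50 − (25.60) = 29.90 mGal

29.9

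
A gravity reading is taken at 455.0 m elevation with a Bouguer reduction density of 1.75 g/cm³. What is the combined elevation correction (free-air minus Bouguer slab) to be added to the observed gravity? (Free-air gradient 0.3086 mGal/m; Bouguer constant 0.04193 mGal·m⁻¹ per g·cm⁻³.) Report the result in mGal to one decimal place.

107.0

Combined gradient = 0.3086 − 0.04193 × 1.75 = 0.2352225 mGal/m
Combined elevation correction = 0.2352225 × 455.0 = 107.0 mGal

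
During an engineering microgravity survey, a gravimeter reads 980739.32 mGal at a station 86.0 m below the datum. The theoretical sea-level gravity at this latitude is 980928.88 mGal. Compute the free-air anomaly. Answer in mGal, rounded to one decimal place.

Free-air correction = 0.3086 × -86.0 = -26.54 mGal
Free-air anomaly = 980739.32 − 980928.88 + (-26.54) = -216.10 mGal

-216.1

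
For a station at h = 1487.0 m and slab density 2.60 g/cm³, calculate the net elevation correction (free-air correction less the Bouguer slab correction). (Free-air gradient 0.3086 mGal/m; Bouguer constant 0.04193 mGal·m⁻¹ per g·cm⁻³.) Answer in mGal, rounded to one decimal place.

Combined gradient = 0.3086 − 0.04193 × 2.60 = 0.1995820 mGal/m
Combined elevation correction = 0.1995820 × 1487.0 = 296.8 mGal

296.8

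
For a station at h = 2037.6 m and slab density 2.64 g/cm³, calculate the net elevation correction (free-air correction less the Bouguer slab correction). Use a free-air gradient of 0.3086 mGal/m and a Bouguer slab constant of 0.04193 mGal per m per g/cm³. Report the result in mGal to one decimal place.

403.3

Combined gradient = 0.3086 − 0.04193 × 2.64 = 0.1979048 mGal/m
Combined elevation correction = 0.1979048 × 2037.6 = 403.3 mGal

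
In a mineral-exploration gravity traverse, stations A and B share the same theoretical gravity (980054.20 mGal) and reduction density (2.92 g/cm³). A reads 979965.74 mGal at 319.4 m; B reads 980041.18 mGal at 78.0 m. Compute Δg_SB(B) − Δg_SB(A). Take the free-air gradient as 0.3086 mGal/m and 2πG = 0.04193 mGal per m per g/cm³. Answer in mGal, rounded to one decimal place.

Δg_SB(A) = 979965.74 − 980054.20 + 0.3086×319.4 − 0.04193×2.92×319.4 = -29.00 mGal
Δg_SB(B) = 980041.18 − 980054.20 + 0.3086×78.0 − 0.04193×2.92×78.0 = 1.50 mGal
Difference = 1.50 − (-29.00) = 30.50 mGal

30.5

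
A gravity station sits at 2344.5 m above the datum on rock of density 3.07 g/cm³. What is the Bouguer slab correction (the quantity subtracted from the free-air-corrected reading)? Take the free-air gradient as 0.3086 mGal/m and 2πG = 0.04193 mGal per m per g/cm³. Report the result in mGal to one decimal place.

301.8

Bouguer slab correction = 0.04193 × 3.07 × 2344.5 = 301.8 mGal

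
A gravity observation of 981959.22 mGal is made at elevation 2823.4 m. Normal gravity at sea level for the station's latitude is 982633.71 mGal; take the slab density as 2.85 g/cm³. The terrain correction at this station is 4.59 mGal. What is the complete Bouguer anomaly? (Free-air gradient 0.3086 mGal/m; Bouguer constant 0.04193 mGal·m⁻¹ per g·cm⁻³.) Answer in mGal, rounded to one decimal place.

-136.0

Free-air correction = 0.3086 × 2823.4 = 871.30 mGal
Free-air anomaly = 981959.22 − 982633.71 + (871.30) = 196.81 mGal
Bouguer slab correction = 0.04193 × 2.85 × 2823.4 = 337.40 mGal
Simple Bouguer anomaly = 196.81 − (337.40) = -140.59 mGal
Complete Bouguer anomaly = -140.59 + 4.59 = -136.00 mGal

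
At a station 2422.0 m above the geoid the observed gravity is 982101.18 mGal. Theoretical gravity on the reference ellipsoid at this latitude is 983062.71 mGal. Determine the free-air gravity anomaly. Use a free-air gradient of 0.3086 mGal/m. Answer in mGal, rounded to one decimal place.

-214.1

Free-air correction = 0.3086 × 2422.0 = 747.43 mGal
Free-air anomaly = 982101.18 − 983062.71 + (747.43) = -214.10 mGal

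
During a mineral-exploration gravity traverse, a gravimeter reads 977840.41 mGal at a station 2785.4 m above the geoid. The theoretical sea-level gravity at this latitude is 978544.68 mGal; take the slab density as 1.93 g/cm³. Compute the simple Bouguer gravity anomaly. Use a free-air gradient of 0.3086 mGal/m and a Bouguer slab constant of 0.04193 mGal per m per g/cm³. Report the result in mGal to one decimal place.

Free-air correction = 0.3086 × 2785.4 = 859.57 mGal
Free-air anomaly = 977840.41 − 978544.68 + (859.57) = 155.30 mGal
Bouguer slab correction = 0.04193 × 1.93 × 2785.4 = 225.41 mGal
Simple Bouguer anomaly = 155.30 − (225.41) = -70.11 mGal

-70.1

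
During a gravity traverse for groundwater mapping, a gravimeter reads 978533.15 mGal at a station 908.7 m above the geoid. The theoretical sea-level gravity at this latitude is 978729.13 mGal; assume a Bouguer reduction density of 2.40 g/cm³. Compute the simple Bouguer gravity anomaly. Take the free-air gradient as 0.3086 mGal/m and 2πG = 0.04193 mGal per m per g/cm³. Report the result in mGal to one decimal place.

-7.0

Free-air correction = 0.3086 × 908.7 = 280.42 mGal
Free-air anomaly = 978533.15 − 978729.13 + (280.42) = 84.44 mGal
Bouguer slab correction = 0.04193 × 2.40 × 908.7 = 91.44 mGal
Simple Bouguer anomaly = 84.44 − (91.44) = -7.00 mGal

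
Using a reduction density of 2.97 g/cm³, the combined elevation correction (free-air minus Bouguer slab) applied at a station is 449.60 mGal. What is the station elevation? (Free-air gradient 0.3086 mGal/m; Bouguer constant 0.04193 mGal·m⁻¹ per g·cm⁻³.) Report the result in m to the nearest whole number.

Combined gradient = 0.3086 − 0.04193 × 2.97 = 0.1840679 mGal/m
h = 449.60 / 0.1840679 = 2442.58 m

2443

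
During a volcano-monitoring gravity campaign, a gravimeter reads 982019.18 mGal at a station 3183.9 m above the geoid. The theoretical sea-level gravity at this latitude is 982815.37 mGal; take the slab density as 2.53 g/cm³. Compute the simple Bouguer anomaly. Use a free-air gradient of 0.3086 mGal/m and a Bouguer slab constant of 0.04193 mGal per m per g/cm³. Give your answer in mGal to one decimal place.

Free-air correction = 0.3086 × 3183.9 = 982.55 mGal
Free-air anomaly = 982019.18 − 982815.37 + (982.55) = 186.36 mGal
Bouguer slab correction = 0.04193 × 2.53 × 3183.9 = 337.76 mGal
Simple Bouguer anomaly = 186.36 − (337.76) = -151.40 mGal

-151.4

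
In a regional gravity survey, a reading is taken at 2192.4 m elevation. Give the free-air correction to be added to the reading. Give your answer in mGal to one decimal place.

Free-air correction = 0.3086 × 2192.4 = 676.6 mGal

676.6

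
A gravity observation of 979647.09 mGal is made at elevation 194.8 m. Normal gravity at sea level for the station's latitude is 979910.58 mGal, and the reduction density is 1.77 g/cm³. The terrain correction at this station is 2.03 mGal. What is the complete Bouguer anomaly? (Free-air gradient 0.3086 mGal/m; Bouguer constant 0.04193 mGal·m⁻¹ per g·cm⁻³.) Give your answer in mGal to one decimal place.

-215.8

Free-air correction = 0.3086 × 194.8 = 60.12 mGal
Free-air anomaly = 979647.09 − 979910.58 + (60.12) = -203.37 mGal
Bouguer slab correction = 0.04193 × 1.77 × 194.8 = 14.46 mGal
Simple Bouguer anomaly = -203.37 − (14.46) = -217.83 mGal
Complete Bouguer anomaly = -217.83 + 2.03 = -215.80 mGal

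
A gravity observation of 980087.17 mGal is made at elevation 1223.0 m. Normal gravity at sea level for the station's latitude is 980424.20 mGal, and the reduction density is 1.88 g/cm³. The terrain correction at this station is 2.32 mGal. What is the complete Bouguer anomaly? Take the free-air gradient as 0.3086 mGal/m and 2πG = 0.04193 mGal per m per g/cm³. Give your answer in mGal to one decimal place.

-53.7

Free-air correction = 0.3086 × 1223.0 = 377.42 mGal
Free-air anomaly = 980087.17 − 980424.20 + (377.42) = 40.39 mGal
Bouguer slab correction = 0.04193 × 1.88 × 1223.0 = 96.41 mGal
Simple Bouguer anomaly = 40.39 − (96.41) = -56.02 mGal
Complete Bouguer anomaly = -56.02 + 2.32 = -53.70 mGal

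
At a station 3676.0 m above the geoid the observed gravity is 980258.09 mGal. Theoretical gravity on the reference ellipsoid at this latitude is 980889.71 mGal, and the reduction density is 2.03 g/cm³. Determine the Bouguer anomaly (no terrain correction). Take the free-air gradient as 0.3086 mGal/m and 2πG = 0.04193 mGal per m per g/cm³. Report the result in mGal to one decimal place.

Free-air correction = 0.3086 × 3676.0 = 1134.41 mGal
Free-air anomaly = 980258.09 − 980889.71 + (1134.41) = 502.79 mGal
Bouguer slab correction = 0.04193 × 2.03 × 3676.0 = 312.89 mGal
Simple Bouguer anomaly = 502.79 − (312.89) = 189.90 mGal

189.9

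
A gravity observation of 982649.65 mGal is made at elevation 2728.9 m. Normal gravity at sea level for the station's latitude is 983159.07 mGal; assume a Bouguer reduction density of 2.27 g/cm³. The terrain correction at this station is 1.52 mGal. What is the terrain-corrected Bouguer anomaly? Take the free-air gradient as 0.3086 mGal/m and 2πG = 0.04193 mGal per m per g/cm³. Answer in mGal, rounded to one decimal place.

74.5

Free-air correction = 0.3086 × 2728.9 = 842.14 mGal
Free-air anomaly = 982649.65 − 983159.07 + (842.14) = 332.72 mGal
Bouguer slab correction = 0.04193 × 2.27 × 2728.9 = 259.74 mGal
Simple Bouguer anomaly = 332.72 − (259.74) = 72.98 mGal
Complete Bouguer anomaly = 72.98 + 1.52 = 74.50 mGal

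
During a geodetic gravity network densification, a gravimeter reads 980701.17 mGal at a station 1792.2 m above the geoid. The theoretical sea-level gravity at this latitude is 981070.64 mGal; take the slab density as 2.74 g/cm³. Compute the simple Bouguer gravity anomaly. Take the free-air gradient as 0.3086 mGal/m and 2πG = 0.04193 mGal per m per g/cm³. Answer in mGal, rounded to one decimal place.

Free-air correction = 0.3086 × 1792.2 = 553.07 mGal
Free-air anomaly = 980701.17 − 981070.64 + (553.07) = 183.60 mGal
Bouguer slab correction = 0.04193 × 2.74 × 1792.2 = 205.90 mGal
Simple Bouguer anomaly = 183.60 − (205.90) = -22.30 mGal

-22.3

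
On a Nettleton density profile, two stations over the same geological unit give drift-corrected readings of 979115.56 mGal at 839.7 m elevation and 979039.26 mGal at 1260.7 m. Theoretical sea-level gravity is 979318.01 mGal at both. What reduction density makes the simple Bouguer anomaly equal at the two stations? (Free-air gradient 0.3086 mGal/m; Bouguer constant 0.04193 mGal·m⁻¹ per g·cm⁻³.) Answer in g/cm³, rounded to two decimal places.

Δg_obs = 979039.26 − 979115.56 = -76.30 mGal over Δh = 1260.7 − 839.7 = 421.0 m
Equal Bouguer anomalies ⇒ Δg_obs + (0.3086 − 0.04193ρ)·Δh = 0
0.3086 − 0.04193ρ = −Δg_obs/Δh = 0.18124
ρ = (0.3086 − 0.18124) / 0.04193 = 3.04 g/cm³

3.04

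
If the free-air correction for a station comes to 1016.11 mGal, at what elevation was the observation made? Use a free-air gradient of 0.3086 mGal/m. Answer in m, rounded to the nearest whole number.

h = 1016.11 / 0.3086 = 3292.64 m

3293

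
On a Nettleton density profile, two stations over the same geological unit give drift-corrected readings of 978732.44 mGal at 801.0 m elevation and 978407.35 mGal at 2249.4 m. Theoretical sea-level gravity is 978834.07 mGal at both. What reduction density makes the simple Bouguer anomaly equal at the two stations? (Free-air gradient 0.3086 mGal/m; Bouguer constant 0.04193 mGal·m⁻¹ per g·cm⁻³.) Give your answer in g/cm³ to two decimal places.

Δg_obs = 978407.35 − 978732.44 = -325.09 mGal over Δh = 2249.4 − 801.0 = 1448.4 m
Equal Bouguer anomalies ⇒ Δg_obs + (0.3086 − 0.04193ρ)·Δh = 0
0.3086 − 0.04193ρ = −Δg_obs/Δh = 0.22445
ρ = (0.3086 − 0.22445) / 0.04193 = 2.01 g/cm³

2.01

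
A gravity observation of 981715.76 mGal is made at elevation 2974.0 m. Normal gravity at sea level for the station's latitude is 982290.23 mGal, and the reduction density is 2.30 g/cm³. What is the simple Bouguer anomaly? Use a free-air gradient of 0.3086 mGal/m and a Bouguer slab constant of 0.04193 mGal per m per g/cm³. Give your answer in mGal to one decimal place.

56.5

Free-air correction = 0.3086 × 2974.0 = 917.78 mGal
Free-air anomaly = 981715.76 − 982290.23 + (917.78) = 343.31 mGal
Bouguer slab correction = 0.04193 × 2.30 × 2974.0 = 286.81 mGal
Simple Bouguer anomaly = 343.31 − (286.81) = 56.50 mGal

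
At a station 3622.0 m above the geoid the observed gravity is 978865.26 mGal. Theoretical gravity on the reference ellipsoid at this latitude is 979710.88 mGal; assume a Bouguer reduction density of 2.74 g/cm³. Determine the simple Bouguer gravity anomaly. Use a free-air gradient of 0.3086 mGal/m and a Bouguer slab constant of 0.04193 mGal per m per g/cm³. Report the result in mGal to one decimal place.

Free-air correction = 0.3086 × 3622.0 = 1117.75 mGal
Free-air anomaly = 978865.26 − 979710.88 + (1117.75) = 272.13 mGal
Bouguer slab correction = 0.04193 × 2.74 × 3622.0 = 416.13 mGal
Simple Bouguer anomaly = 272.13 − (416.13) = -144.00 mGal

-144.0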